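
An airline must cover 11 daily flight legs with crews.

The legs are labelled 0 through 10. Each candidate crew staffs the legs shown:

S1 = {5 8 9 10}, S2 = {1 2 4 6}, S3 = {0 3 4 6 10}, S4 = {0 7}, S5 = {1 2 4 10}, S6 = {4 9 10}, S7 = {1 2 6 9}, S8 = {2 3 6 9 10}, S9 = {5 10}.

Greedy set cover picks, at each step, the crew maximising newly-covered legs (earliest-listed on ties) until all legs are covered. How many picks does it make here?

Greedy: pick S3 (covers 5 new) → pick S1 (covers 3 new) → pick S2 (covers 2 new) → pick S4 (covers 1 new). Total picks: 4.

4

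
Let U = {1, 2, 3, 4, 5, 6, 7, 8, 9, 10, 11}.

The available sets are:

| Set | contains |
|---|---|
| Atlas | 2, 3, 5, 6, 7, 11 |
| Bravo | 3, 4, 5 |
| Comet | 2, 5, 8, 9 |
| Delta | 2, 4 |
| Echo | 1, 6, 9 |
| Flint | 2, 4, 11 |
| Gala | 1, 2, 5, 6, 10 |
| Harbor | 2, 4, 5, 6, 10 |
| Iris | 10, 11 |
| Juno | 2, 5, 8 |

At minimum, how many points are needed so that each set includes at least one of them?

4

The 4 points {4, 6, 8, 11} hit every set.
No choice of 3 points meets every set, so 4 is the minimum.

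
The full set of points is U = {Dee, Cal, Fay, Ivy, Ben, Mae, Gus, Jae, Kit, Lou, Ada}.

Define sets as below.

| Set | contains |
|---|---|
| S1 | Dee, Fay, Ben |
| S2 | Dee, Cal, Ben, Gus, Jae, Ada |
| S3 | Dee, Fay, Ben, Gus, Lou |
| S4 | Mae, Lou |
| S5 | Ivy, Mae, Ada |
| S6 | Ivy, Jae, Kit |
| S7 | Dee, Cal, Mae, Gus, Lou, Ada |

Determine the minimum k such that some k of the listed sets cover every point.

3

Take {S1, S6, S7}. Their union is {Dee, Cal, Fay, Ivy, Ben, Mae, Gus, Jae, Kit, Lou, Ada}, which is all 11 points.
Only S6 contains Kit, so S6 is forced; the remaining 8 points need at least 2 more sets (each remaining set adds at most 6) — so at least 3 sets are needed, and 3 is optimal.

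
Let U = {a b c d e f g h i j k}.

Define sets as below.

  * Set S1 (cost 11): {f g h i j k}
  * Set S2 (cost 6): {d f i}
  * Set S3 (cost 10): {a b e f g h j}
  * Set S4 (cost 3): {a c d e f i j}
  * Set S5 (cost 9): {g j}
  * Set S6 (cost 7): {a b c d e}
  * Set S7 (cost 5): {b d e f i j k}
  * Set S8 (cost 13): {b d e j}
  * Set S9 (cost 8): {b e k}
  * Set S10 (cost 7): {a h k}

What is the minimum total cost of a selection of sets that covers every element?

S3, S4, S7 together cover every element (S3 ∪ S4 ∪ S7 = {a, b, c, d, e, f, g, h, i, j, k}); total cost 10 + 3 + 5 = 18.
No covering selection has total cost below 18.

18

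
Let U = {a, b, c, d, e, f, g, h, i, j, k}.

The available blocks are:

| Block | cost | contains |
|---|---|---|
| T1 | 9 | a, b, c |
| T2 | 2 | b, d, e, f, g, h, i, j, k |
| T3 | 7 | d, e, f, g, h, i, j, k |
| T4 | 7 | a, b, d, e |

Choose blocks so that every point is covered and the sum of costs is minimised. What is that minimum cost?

11

T1, T2 together cover every point (T1 ∪ T2 = {a, b, c, d, e, f, g, h, i, j, k}); total cost 9 + 2 = 11.
No covering selection has total cost below 11.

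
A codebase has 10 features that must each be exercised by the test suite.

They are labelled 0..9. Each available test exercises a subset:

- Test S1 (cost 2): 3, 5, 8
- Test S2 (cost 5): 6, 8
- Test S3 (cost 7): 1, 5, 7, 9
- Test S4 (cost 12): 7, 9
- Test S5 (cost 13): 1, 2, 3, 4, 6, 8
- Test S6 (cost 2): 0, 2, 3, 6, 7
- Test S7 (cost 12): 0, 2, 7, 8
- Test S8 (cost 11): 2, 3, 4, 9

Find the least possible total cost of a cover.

S3, S5, S6 together cover every feature (S3 ∪ S5 ∪ S6 = {0, 1, 2, 3, 4, 5, 6, 7, 8, 9}); total cost 7 + 13 + 2 = 22.
No covering selection has total cost below 22.

22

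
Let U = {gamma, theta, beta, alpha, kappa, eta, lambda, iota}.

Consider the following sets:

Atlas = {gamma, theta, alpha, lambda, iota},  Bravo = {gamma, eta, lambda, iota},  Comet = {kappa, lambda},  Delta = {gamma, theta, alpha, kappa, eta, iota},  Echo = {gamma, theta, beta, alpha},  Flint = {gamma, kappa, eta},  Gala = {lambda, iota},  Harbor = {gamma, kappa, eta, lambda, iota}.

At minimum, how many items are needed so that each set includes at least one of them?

2

Take H = {gamma, lambda}. Each listed set contains at least one of these, so H is a hitting set of size 2.
The sets Echo, Gala are pairwise disjoint, so any hitting set needs a separate item for each — at least 2. Hence 2 is optimal.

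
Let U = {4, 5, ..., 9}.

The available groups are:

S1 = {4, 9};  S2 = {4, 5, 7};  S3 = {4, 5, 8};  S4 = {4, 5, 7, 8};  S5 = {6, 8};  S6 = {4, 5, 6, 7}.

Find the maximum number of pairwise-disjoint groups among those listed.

2

S1, S5 are pairwise disjoint (S1={4,9}; S5={6,8}).
Every remaining group overlaps one of these, and no 3 of the listed groups are pairwise disjoint, so 2 is the maximum.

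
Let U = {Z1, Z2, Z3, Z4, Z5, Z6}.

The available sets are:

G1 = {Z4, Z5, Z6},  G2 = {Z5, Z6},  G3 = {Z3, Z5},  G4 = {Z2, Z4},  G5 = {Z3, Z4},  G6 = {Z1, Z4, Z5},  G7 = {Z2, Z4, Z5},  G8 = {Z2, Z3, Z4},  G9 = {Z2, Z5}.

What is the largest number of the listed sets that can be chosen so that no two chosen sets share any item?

2

G2, G5 are pairwise disjoint (G2={Z5,Z6}; G5={Z3,Z4}).
Every remaining set overlaps one of these, and no 3 of the listed sets are pairwise disjoint, so 2 is the maximum.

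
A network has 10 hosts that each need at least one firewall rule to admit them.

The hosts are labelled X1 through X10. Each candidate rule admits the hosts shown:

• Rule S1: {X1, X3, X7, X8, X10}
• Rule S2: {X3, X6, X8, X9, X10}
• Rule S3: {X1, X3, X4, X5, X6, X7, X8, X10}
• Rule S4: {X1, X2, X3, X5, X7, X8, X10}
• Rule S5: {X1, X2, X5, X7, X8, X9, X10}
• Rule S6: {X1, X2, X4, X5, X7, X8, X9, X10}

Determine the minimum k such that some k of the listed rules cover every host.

Take {S3, S5}. Their union is {X1, X2, X3, X4, X5, X6, X7, X8, X9, X10}, which is all 10 hosts.
No single rule has all 10 hosts (the largest, S3, has 8), so 2 is optimal.

2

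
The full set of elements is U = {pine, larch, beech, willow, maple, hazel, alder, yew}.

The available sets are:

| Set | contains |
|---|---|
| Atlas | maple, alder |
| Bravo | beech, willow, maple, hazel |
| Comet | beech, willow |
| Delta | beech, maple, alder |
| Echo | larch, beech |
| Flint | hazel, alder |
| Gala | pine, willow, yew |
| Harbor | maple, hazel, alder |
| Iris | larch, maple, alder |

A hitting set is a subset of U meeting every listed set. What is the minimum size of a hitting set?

3

H = {beech, willow, alder} meets every set (each contains at least one member of H), and |H| = 3.
The sets Echo, Gala, Harbor are pairwise disjoint, so any hitting set needs a separate element for each — at least 3. Hence 3 is optimal.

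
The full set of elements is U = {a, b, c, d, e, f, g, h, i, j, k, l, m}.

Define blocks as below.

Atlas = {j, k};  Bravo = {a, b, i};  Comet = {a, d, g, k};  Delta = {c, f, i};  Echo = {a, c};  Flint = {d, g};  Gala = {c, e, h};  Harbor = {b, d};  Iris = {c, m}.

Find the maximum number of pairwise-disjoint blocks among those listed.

4

Atlas, Bravo, Flint, Iris are pairwise disjoint (Atlas={j,k}; Bravo={a,b,i}; Flint={d,g}; Iris={c,m}).
Every remaining block overlaps one of these, and no 5 of the listed blocks are pairwise disjoint, so 4 is the maximum.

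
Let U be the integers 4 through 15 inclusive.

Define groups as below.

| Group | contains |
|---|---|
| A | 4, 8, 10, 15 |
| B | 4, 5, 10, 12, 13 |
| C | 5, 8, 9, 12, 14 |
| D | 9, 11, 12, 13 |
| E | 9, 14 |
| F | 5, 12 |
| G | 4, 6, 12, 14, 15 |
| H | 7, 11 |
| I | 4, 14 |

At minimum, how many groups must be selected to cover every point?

B, C, G, and H cover everything between them: the union {4, 5, 6, 7, 8, 9, 10, 11, 12, 13, 14, 15} is all of U.
Only G contains 6, so G is forced; the remaining 7 points need at least 3 more groups (each remaining group adds at most 3) — so at least 4 groups are needed, and 4 is optimal.

4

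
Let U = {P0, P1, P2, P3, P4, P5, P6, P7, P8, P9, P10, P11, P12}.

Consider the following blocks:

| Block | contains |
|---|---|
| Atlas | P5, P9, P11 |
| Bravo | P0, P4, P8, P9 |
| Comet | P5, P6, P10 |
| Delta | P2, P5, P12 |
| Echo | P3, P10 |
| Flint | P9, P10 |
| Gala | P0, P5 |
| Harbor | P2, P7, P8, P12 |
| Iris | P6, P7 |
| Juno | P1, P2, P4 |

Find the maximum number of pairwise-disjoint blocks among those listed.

4

Echo, Gala, Iris, Juno are pairwise disjoint (Echo={P3,P10}; Gala={P0,P5}; Iris={P6,P7}; Juno={P1,P2,P4}).
Every remaining block overlaps one of these, and no 5 of the listed blocks are pairwise disjoint, so 4 is the maximum.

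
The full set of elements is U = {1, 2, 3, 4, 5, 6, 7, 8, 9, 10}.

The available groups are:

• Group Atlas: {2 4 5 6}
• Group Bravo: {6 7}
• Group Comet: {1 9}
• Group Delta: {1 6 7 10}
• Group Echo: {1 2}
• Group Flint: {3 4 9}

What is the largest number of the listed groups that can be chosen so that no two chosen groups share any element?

Bravo, Echo, Flint are pairwise disjoint (Bravo={6,7}; Echo={1,2}; Flint={3,4,9}).
Every remaining group overlaps one of these, and no 4 of the listed groups are pairwise disjoint, so 3 is the maximum.

3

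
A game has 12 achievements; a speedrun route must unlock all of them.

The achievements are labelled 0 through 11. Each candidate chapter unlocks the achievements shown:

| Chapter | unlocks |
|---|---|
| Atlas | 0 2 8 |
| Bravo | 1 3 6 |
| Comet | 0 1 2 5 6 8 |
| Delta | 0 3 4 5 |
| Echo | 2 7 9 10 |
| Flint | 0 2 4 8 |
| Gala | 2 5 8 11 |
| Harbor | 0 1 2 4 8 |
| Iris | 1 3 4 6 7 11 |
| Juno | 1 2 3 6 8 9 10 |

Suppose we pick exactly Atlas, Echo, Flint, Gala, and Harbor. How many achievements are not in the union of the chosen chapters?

2

Union of Atlas, Echo, Flint, Gala, Harbor = {0, 1, 2, 4, 5, 7, 8, 9, 10, 11}.
Not covered: 3, 6 — 2 achievements.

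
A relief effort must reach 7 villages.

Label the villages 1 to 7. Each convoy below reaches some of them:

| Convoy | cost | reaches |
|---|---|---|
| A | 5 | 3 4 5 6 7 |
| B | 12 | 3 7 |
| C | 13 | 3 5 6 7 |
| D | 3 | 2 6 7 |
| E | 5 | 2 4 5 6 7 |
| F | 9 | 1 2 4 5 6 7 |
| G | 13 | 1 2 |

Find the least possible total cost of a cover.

14

A, F together cover every village (A ∪ F = {1, 2, 3, 4, 5, 6, 7}); total cost 5 + 9 = 14.
The greedy pick A, D, F costs 17; no covering selection beats 14.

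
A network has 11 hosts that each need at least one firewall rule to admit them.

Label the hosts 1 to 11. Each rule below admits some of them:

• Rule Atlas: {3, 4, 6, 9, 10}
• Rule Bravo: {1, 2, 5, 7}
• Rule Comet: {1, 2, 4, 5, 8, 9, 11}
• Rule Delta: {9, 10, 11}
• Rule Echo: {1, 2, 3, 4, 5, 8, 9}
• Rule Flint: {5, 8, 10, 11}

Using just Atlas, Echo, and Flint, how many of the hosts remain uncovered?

1

Union of Atlas, Echo, Flint = {1, 2, 3, 4, 5, 6, 8, 9, 10, 11}.
Not covered: 7 — 1 host.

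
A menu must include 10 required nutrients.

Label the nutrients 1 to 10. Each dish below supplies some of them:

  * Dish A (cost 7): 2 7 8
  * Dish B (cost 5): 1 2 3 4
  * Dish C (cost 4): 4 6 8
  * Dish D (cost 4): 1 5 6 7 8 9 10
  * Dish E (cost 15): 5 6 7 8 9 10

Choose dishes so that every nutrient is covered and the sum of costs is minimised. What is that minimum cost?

9

B, D together cover every nutrient (B ∪ D = {1, 2, 3, 4, 5, 6, 7, 8, 9, 10}); total cost 5 + 4 = 9.
No covering selection has total cost below 9.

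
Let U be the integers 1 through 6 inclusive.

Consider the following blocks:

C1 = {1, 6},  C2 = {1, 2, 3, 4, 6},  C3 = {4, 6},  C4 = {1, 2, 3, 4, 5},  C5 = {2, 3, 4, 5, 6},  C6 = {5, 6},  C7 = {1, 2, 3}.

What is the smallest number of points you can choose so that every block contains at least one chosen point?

2

H = {3, 6} meets every block (each contains at least one member of H), and |H| = 2.
The blocks C3, C7 are pairwise disjoint, so any hitting set needs a separate point for each — at least 2. Hence 2 is optimal.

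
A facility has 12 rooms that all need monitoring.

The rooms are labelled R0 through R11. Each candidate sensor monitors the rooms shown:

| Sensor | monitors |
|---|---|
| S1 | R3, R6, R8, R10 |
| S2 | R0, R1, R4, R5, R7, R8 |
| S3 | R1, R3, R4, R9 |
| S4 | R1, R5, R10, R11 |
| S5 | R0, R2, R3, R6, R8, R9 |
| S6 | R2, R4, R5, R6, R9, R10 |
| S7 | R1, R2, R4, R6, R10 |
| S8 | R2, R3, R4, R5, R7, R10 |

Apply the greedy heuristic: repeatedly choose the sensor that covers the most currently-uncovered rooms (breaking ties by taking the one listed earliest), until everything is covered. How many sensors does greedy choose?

Greedy: pick S2 (covers 6 new) → pick S5 (covers 4 new) → pick S4 (covers 2 new). Total picks: 3.

3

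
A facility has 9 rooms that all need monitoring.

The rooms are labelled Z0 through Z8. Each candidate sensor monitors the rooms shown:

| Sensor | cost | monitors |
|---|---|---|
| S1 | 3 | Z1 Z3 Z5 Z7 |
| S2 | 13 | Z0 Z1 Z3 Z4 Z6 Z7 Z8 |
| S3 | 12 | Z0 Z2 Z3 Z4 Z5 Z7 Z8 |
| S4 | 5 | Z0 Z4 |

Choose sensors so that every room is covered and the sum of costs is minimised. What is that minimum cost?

25

S2, S3 together cover every room (S2 ∪ S3 = {Z0, Z1, Z2, Z3, Z4, Z5, Z6, Z7, Z8}); total cost 13 + 12 = 25.
The greedy pick S1, S4, S3, S2 costs 33; no covering selection beats 25.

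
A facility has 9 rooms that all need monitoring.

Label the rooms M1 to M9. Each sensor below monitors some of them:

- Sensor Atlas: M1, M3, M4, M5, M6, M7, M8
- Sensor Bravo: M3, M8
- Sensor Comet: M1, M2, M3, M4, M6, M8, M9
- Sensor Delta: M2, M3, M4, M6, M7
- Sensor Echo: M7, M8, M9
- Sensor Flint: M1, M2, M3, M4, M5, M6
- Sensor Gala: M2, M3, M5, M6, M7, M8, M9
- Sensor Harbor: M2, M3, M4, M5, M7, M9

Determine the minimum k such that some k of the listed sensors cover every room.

2

Comet and Harbor together: Comet ∪ Harbor = {M1, M2, M3, M4, M5, M6, M7, M8, M9} — every room is covered.
No single sensor has all 9 rooms (the largest, Atlas, has 7), so 2 is optimal.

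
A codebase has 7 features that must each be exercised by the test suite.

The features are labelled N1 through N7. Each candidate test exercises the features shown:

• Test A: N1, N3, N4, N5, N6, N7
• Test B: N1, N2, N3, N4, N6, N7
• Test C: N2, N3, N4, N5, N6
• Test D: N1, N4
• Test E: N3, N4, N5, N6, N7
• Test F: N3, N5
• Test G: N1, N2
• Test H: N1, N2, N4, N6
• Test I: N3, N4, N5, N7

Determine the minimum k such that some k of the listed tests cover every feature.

2

B and C together: B ∪ C = {N1, N2, N3, N4, N5, N6, N7} — every feature is covered.
No single test has all 7 features (the largest, A, has 6), so 2 is optimal.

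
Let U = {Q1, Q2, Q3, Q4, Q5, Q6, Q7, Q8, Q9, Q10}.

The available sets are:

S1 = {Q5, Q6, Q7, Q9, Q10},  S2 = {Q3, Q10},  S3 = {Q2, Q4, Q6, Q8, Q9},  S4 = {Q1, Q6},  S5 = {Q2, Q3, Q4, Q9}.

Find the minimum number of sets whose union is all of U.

4

S1, S2, S3, and S4 cover everything between them: the union {Q1, Q2, Q3, Q4, Q5, Q6, Q7, Q8, Q9, Q10} is all of U.
No 3 of the 5 sets cover everything (all 10 combinations miss at least one element), so 4 is optimal.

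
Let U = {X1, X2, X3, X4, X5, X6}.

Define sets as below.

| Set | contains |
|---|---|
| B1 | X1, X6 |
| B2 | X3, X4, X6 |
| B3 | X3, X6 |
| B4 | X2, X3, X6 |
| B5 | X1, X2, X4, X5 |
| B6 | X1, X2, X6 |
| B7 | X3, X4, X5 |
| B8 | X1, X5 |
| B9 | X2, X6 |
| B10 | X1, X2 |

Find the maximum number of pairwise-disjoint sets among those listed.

2

B6, B7 are pairwise disjoint (B6={X1,X2,X6}; B7={X3,X4,X5}).
Every remaining set overlaps one of these, and no 3 of the listed sets are pairwise disjoint, so 2 is the maximum.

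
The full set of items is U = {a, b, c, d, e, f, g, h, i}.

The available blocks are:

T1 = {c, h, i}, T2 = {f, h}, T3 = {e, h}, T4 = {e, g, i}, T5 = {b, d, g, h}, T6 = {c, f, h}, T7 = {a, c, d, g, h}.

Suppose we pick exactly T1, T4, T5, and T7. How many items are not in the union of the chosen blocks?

Union of T1, T4, T5, T7 = {a, b, c, d, e, g, h, i}.
Not covered: f — 1 item.

1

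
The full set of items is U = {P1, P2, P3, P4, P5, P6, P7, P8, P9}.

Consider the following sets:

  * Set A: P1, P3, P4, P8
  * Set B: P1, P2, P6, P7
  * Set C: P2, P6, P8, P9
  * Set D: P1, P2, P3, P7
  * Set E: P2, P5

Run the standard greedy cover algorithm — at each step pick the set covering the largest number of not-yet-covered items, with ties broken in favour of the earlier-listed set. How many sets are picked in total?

4

Greedy: pick A (covers 4 new) → pick B (covers 3 new) → pick C (covers 1 new) → pick E (covers 1 new). Total picks: 4.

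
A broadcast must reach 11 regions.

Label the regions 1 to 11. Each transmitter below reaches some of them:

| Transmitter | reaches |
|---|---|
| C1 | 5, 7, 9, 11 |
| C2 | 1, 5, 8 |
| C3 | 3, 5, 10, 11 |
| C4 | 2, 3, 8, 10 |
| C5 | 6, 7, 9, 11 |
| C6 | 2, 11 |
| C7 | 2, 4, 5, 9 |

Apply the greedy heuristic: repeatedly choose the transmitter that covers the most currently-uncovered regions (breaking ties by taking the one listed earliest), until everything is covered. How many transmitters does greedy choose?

5

Greedy: pick C1 (covers 4 new) → pick C4 (covers 4 new) → pick C2 (covers 1 new) → pick C5 (covers 1 new) → pick C7 (covers 1 new). Total picks: 5.
(The true minimum cover uses only 4 transmitters, so greedy is not optimal here.)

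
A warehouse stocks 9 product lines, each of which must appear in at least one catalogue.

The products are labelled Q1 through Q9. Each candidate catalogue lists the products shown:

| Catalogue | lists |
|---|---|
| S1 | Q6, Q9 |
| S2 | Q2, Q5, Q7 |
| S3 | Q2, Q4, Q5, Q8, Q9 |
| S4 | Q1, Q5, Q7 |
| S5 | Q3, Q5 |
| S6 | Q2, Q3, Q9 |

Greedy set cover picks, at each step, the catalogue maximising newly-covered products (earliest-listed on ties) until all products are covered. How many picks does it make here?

4

Greedy: pick S3 (covers 5 new) → pick S4 (covers 2 new) → pick S1 (covers 1 new) → pick S5 (covers 1 new). Total picks: 4.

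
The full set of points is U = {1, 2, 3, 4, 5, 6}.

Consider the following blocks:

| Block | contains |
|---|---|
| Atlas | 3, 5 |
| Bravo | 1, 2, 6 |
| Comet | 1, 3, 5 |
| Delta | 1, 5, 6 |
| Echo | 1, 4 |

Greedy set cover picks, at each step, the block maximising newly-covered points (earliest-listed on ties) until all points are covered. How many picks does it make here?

3

Greedy: pick Bravo (covers 3 new) → pick Atlas (covers 2 new) → pick Echo (covers 1 new). Total picks: 3.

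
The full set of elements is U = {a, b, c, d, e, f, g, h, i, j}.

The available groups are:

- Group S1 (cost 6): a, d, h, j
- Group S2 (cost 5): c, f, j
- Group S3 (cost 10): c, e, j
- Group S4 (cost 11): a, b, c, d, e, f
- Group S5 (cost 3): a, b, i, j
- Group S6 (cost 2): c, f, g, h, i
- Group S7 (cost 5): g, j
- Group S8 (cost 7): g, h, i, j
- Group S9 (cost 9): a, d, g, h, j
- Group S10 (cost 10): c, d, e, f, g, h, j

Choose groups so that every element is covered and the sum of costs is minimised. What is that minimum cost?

13

S5, S10 together cover every element (S5 ∪ S10 = {a, b, c, d, e, f, g, h, i, j}); total cost 3 + 10 = 13.
The greedy pick S6, S5, S10 costs 15; no covering selection beats 13.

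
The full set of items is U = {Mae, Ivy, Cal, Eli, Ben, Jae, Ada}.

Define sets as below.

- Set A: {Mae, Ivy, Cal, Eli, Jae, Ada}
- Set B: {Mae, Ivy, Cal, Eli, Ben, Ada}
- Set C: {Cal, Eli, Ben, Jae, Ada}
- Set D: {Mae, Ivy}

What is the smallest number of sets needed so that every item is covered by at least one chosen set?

2

Take {A, B}. Their union is {Mae, Ivy, Cal, Eli, Ben, Jae, Ada}, which is all 7 items.
No single set has all 7 items (the largest, A, has 6), so 2 is optimal.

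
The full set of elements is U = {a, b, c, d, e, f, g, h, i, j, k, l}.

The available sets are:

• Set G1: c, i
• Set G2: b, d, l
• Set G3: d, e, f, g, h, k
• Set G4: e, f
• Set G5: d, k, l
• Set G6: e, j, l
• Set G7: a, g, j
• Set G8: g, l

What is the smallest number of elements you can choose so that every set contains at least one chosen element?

4

Take T = {c, e, g, l}. Each listed set contains at least one of these, so T is a hitting set of size 4.
The sets G1, G2, G4, G7 are pairwise disjoint, so any hitting set needs a separate element for each — at least 4. Hence 4 is optimal.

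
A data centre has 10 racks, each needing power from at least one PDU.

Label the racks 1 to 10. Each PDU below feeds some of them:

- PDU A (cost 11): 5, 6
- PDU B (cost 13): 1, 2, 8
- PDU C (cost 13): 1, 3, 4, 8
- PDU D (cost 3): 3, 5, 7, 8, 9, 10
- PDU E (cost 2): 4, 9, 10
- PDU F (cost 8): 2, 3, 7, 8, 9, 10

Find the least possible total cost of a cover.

A, B, D, E together cover every rack (A ∪ B ∪ D ∪ E = {1, 2, 3, 4, 5, 6, 7, 8, 9, 10}); total cost 11 + 13 + 3 + 2 = 29.
No covering selection has total cost below 29.

29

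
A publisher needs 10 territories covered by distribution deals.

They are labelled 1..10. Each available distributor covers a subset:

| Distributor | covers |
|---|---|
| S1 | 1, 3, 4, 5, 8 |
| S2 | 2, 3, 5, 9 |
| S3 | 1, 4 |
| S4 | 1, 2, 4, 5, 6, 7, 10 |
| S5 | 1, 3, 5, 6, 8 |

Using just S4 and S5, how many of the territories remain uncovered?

1

Union of S4, S5 = {1, 2, 3, 4, 5, 6, 7, 8, 10}.
Not covered: 9 — 1 territory.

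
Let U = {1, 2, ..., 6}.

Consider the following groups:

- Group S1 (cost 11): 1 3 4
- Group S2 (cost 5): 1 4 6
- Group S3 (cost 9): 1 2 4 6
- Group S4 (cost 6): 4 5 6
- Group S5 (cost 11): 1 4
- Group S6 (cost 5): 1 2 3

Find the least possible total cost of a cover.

S4, S6 together cover every point (S4 ∪ S6 = {1, 2, 3, 4, 5, 6}); total cost 6 + 5 = 11.
The greedy pick S2, S6, S4 costs 16; no covering selection beats 11.

11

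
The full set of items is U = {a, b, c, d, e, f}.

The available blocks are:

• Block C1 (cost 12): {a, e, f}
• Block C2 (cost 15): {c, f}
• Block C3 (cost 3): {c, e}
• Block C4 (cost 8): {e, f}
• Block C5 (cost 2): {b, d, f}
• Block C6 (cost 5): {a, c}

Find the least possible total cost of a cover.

10

C3, C5, C6 together cover every item (C3 ∪ C5 ∪ C6 = {a, b, c, d, e, f}); total cost 3 + 2 + 5 = 10.
No covering selection has total cost below 10.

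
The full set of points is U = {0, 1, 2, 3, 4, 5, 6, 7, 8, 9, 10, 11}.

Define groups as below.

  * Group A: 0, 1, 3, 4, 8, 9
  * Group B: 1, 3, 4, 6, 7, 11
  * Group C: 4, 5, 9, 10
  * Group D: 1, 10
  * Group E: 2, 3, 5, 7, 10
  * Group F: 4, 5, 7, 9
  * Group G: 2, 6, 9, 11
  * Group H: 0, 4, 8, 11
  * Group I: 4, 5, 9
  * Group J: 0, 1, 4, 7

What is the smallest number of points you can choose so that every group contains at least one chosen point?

The 3 points {1, 5, 11} hit every group.
No choice of 2 points meets every group, so 3 is the minimum.

3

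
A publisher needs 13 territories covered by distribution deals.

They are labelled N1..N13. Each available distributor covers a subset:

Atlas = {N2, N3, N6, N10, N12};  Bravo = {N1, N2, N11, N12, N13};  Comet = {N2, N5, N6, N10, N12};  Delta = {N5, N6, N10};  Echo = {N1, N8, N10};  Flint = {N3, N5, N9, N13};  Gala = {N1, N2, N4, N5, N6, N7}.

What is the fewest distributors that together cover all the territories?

Take {Bravo, Echo, Flint, Gala}. Their union is {N1, N2, N3, N4, N5, N6, N7, N8, N9, N10, N11, N12, N13}, which is all 13 territories.
Only Gala contains N4, so Gala is forced; the remaining 7 territories need at least 3 more distributors (each remaining distributor adds at most 3) — so at least 4 distributors are needed, and 4 is optimal.

4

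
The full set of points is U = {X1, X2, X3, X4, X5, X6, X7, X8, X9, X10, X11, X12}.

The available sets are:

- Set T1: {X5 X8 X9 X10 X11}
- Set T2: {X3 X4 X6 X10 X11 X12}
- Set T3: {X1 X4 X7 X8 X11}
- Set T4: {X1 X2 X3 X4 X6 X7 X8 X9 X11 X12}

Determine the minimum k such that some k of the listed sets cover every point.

Take {T1, T4}. Their union is {X1, X2, X3, X4, X5, X6, X7, X8, X9, X10, X11, X12}, which is all 12 points.
No single set has all 12 points (the largest, T4, has 10), so 2 is optimal.

2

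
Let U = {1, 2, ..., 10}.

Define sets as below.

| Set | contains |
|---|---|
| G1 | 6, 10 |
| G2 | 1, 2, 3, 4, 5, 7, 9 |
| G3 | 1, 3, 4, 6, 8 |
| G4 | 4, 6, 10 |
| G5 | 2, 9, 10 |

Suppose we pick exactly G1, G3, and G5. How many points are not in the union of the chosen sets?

2

Union of G1, G3, G5 = {1, 2, 3, 4, 6, 8, 9, 10}.
Not covered: 5, 7 — 2 points.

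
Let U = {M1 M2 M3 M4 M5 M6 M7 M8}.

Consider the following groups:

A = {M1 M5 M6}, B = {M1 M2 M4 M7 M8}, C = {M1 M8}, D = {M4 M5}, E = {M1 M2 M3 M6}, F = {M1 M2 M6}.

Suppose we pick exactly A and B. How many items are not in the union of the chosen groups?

1

Union of A, B = {M1, M2, M4, M5, M6, M7, M8}.
Not covered: M3 — 1 item.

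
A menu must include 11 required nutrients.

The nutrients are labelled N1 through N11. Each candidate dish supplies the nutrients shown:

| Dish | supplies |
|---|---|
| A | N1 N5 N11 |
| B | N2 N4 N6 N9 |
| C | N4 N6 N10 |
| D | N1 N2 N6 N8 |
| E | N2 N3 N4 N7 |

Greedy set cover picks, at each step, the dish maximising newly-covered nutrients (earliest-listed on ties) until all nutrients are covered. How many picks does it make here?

5

Greedy: pick B (covers 4 new) → pick A (covers 3 new) → pick E (covers 2 new) → pick C (covers 1 new) → pick D (covers 1 new). Total picks: 5.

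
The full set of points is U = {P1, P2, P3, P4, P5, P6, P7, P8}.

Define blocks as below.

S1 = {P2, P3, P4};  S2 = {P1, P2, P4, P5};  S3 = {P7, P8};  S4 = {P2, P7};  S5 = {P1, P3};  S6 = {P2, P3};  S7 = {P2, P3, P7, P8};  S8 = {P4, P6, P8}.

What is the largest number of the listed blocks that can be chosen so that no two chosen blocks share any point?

S4, S5, S8 are pairwise disjoint (S4={P2,P7}; S5={P1,P3}; S8={P4,P6,P8}).
Every remaining block overlaps one of these, and no 4 of the listed blocks are pairwise disjoint, so 3 is the maximum.

3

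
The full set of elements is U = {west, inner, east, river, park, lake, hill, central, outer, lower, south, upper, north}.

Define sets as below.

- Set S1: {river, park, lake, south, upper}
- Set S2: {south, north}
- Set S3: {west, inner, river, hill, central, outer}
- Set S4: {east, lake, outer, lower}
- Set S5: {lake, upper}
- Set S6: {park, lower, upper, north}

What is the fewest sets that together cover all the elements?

S1, S2, S3, and S4 cover everything between them: the union {west, inner, east, river, park, lake, hill, central, outer, lower, south, upper, north} is all of U.
No 3 of the 6 sets cover everything (all 20 combinations miss at least one element), so 4 is optimal.

4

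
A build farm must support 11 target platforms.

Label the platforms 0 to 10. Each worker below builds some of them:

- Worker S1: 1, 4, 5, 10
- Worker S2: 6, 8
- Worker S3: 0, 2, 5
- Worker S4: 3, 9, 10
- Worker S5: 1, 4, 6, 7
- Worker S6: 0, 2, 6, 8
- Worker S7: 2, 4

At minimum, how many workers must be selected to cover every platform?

4

S1 and S4 and S5 and S6 together: S1 ∪ S4 ∪ S5 ∪ S6 = {0, 1, 2, 3, 4, 5, 6, 7, 8, 9, 10} — every platform is covered.
Only S5 contains 7, so S5 is forced; the remaining 7 platforms need at least 3 more workers (each remaining worker adds at most 3) — so at least 4 workers are needed, and 4 is optimal.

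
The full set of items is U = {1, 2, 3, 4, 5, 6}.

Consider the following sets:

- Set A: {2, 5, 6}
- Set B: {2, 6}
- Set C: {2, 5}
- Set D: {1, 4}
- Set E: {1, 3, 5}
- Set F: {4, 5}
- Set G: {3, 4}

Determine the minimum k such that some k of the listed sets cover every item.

3

A, D, and G cover everything between them: the union {1, 2, 3, 4, 5, 6} is all of U.
No 2 of the 7 sets cover everything (all 21 combinations miss at least one item), so 3 is optimal.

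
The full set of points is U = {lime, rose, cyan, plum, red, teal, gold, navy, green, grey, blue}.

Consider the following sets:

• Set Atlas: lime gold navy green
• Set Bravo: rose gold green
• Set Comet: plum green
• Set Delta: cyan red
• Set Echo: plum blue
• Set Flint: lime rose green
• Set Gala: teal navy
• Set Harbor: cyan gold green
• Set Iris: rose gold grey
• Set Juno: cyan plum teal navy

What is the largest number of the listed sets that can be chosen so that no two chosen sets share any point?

4

Bravo, Delta, Echo, Gala are pairwise disjoint (Bravo={rose,gold,green}; Delta={cyan,red}; Echo={plum,blue}; Gala={teal,navy}).
Every remaining set overlaps one of these, and no 5 of the listed sets are pairwise disjoint, so 4 is the maximum.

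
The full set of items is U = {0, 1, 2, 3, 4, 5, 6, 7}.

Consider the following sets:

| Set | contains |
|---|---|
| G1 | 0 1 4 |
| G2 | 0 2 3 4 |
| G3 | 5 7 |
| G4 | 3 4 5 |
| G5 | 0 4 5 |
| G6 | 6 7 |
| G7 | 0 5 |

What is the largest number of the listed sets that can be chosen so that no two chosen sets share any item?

2

G2, G3 are pairwise disjoint (G2={0,2,3,4}; G3={5,7}).
Every remaining set overlaps one of these, and no 3 of the listed sets are pairwise disjoint, so 2 is the maximum.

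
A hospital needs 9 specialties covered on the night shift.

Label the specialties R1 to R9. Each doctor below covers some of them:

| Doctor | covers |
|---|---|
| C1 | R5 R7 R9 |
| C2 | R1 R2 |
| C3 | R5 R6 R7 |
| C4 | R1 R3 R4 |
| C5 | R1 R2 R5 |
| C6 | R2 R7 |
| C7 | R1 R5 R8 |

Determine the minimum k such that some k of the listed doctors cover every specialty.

Take {C1, C2, C3, C4, C7}. Their union is {R1, R2, R3, R4, R5, R6, R7, R8, R9}, which is all 9 specialties.
No 4 of the 7 doctors cover everything (all 35 combinations miss at least one specialty), so 5 is optimal.

5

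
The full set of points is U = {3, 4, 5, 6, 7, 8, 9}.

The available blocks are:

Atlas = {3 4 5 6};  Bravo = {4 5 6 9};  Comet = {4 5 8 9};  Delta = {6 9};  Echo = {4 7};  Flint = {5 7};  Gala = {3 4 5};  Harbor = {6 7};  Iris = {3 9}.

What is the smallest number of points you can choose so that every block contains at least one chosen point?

3

Take H = {3, 7, 9}. Each listed block contains at least one of these, so H is a hitting set of size 3.
No choice of 2 points meets every block, so 3 is the minimum.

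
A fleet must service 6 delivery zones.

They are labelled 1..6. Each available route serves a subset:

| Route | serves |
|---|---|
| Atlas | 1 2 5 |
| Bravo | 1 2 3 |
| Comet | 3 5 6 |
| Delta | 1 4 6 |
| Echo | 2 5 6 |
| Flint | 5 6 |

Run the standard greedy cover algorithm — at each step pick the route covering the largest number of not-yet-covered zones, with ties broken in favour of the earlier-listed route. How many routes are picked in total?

Greedy: pick Atlas (covers 3 new) → pick Comet (covers 2 new) → pick Delta (covers 1 new). Total picks: 3.

3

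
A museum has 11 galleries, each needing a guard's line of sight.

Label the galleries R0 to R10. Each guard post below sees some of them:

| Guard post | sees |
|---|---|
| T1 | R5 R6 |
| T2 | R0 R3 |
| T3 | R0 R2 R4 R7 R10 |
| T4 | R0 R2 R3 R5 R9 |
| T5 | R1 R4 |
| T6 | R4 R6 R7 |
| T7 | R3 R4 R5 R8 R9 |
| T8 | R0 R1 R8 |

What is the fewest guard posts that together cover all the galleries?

4

Take {T3, T5, T6, T7}. Their union is {R0, R1, R2, R3, R4, R5, R6, R7, R8, R9, R10}, which is all 11 galleries.
No 3 of the 8 guard posts cover everything (all 56 combinations miss at least one gallery), so 4 is optimal.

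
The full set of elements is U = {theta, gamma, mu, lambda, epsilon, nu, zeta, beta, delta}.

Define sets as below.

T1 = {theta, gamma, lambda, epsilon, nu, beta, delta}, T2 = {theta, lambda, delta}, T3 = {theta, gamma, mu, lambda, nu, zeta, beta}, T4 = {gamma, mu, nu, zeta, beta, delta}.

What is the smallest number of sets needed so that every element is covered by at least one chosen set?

2

T1 and T3 cover everything between them: the union {theta, gamma, mu, lambda, epsilon, nu, zeta, beta, delta} is all of U.
No single set has all 9 elements (the largest, T1, has 7), so 2 is optimal.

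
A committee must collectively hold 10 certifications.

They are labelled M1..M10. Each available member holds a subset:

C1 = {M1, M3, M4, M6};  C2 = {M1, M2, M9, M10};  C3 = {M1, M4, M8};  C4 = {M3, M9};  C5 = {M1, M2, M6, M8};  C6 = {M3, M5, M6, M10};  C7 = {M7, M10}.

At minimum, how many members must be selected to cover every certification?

C2 and C3 and C6 and C7 together: C2 ∪ C3 ∪ C6 ∪ C7 = {M1, M2, M3, M4, M5, M6, M7, M8, M9, M10} — every certification is covered.
No 3 of the 7 members cover everything (all 35 combinations miss at least one certification), so 4 is optimal.

4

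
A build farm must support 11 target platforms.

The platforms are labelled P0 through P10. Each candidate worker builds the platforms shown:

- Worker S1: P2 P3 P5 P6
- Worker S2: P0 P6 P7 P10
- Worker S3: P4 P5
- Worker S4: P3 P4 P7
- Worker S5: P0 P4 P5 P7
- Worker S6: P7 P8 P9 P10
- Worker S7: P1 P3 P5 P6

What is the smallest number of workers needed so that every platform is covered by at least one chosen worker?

Take {S1, S5, S6, S7}. Their union is {P0, P1, P2, P3, P4, P5, P6, P7, P8, P9, P10}, which is all 11 platforms.
No 3 of the 7 workers cover everything (all 35 combinations miss at least one platform), so 4 is optimal.

4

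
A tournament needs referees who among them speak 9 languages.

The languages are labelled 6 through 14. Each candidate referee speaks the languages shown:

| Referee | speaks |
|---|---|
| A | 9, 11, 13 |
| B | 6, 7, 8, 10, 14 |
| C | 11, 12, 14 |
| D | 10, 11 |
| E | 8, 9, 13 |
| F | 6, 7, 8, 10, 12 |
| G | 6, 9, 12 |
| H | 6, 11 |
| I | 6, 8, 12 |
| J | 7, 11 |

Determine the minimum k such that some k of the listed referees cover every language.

Take {A, B, I}. Their union is {6, 7, 8, 9, 10, 11, 12, 13, 14}, which is all 9 languages.
No 2 of the 10 referees cover everything (all 45 combinations miss at least one language), so 3 is optimal.

3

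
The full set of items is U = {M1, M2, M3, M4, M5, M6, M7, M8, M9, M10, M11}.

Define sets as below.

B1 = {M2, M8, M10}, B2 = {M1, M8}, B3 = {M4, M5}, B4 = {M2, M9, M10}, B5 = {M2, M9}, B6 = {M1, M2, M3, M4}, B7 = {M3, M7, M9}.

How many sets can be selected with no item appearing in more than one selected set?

3

B1, B3, B7 are pairwise disjoint (B1={M2,M8,M10}; B3={M4,M5}; B7={M3,M7,M9}).
Every remaining set overlaps one of these, and no 4 of the listed sets are pairwise disjoint, so 3 is the maximum.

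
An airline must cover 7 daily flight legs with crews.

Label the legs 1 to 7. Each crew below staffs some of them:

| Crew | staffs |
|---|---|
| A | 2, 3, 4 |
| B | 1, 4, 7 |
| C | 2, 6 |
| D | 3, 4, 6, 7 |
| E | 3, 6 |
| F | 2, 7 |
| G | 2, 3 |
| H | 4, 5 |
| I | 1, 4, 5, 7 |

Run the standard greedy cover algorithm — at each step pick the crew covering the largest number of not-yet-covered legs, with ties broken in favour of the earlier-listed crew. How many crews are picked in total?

Greedy: pick D (covers 4 new) → pick I (covers 2 new) → pick A (covers 1 new). Total picks: 3.

3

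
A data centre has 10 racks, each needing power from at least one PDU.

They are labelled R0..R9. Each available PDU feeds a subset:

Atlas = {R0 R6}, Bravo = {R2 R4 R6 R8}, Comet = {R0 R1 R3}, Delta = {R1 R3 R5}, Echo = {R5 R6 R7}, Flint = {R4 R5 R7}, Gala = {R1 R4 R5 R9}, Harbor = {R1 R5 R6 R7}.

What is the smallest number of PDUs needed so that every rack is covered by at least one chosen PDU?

Take {Bravo, Comet, Flint, Gala}. Their union is {R0, R1, R2, R3, R4, R5, R6, R7, R8, R9}, which is all 10 racks.
No 3 of the 8 PDUs cover everything (all 56 combinations miss at least one rack), so 4 is optimal.

4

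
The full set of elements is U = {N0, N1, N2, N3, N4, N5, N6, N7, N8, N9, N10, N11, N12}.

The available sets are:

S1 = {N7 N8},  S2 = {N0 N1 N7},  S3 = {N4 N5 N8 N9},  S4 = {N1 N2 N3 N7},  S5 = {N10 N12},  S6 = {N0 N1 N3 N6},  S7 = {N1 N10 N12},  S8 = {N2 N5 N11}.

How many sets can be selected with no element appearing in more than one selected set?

4

S1, S5, S6, S8 are pairwise disjoint (S1={N7,N8}; S5={N10,N12}; S6={N0,N1,N3,N6}; S8={N2,N5,N11}).
Every remaining set overlaps one of these, and no 5 of the listed sets are pairwise disjoint, so 4 is the maximum.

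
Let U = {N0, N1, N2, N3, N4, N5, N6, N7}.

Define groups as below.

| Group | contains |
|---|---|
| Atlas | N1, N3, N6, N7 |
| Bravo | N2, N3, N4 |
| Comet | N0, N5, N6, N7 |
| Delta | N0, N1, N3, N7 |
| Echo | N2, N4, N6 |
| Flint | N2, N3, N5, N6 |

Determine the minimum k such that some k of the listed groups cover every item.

3

Delta, Echo, and Flint cover everything between them: the union {N0, N1, N2, N3, N4, N5, N6, N7} is all of U.
No 2 of the 6 groups cover everything (all 15 combinations miss at least one item), so 3 is optimal.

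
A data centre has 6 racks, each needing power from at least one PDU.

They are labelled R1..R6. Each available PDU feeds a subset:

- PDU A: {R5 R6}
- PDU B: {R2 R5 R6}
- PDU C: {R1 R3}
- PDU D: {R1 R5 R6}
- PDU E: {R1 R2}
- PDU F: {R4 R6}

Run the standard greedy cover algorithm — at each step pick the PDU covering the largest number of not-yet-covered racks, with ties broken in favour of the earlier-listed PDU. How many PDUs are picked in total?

Greedy: pick B (covers 3 new) → pick C (covers 2 new) → pick F (covers 1 new). Total picks: 3.

3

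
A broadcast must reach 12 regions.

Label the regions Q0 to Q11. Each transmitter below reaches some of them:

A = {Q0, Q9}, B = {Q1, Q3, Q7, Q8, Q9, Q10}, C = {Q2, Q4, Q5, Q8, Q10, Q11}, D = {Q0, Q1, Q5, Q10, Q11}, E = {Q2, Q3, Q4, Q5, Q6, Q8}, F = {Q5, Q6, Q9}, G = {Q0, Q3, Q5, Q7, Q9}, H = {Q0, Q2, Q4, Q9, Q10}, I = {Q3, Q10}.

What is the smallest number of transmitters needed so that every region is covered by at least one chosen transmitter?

D and E and G together: D ∪ E ∪ G = {Q0, Q1, Q2, Q3, Q4, Q5, Q6, Q7, Q8, Q9, Q10, Q11} — every region is covered.
No 2 of the 9 transmitters cover everything (all 36 combinations miss at least one region), so 3 is optimal.

3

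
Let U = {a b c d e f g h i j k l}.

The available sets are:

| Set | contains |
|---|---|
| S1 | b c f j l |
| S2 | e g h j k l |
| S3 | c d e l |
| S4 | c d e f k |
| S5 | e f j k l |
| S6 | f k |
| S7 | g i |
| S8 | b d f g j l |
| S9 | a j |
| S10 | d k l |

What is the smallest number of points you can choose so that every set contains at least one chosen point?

T = {d, f, i, j} meets every set (each contains at least one member of T), and |T| = 4.
The sets S3, S6, S7, S9 are pairwise disjoint, so any hitting set needs a separate point for each — at least 4. Hence 4 is optimal.

4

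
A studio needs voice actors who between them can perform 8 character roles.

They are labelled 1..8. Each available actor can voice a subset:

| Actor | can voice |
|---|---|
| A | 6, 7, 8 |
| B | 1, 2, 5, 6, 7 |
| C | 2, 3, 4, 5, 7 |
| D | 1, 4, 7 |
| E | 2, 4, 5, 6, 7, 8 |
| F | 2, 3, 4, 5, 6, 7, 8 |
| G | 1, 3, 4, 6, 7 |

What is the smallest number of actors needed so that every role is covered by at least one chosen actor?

Take {B, F}. Their union is {1, 2, 3, 4, 5, 6, 7, 8}, which is all 8 roles.
No single actor has all 8 roles (the largest, F, has 7), so 2 is optimal.

2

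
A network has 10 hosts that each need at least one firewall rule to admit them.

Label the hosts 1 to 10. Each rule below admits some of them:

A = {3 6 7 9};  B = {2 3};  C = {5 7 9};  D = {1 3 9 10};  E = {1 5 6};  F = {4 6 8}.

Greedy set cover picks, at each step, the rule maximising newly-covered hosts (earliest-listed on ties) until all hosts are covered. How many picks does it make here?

Greedy: pick A (covers 4 new) → pick D (covers 2 new) → pick F (covers 2 new) → pick B (covers 1 new) → pick C (covers 1 new). Total picks: 5.
(The true minimum cover uses only 4 rules, so greedy is not optimal here.)

5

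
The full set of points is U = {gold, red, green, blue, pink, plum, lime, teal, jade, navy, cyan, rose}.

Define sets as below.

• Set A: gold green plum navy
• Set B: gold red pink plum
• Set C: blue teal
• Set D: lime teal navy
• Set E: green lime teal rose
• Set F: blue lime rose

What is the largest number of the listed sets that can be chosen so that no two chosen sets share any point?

B, F are pairwise disjoint (B={gold,red,pink,plum}; F={blue,lime,rose}).
Every remaining set overlaps one of these, and no 3 of the listed sets are pairwise disjoint, so 2 is the maximum.

2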